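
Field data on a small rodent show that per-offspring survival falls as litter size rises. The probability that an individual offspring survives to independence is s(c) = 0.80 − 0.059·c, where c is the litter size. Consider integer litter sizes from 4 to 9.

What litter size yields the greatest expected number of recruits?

Expected recruits = c × s(c):
  c=4: 4 × 0.564 = 2.256
  c=5: 5 × 0.505 = 2.525
  c=6: 6 × 0.446 = 2.676
  c=7: 7 × 0.387 = 2.709
  c=8: 8 × 0.328 = 2.624
  c=9: 9 × 0.269 = 2.421
Maximum at c = 7 (2.709 recruits).

7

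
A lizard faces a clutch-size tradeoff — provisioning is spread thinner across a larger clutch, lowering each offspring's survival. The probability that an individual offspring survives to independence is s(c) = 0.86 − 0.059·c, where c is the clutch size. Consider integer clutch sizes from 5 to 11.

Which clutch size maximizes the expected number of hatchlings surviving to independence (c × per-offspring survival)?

7

Expected hatchlings surviving to independence = c × s(c):
  c=5: 5 × 0.565 = 2.825
  c=6: 6 × 0.506 = 3.036
  c=7: 7 × 0.447 = 3.129
  c=8: 8 × 0.388 = 3.104
  c=9: 9 × 0.329 = 2.961
  c=10: 10 × 0.270 = 2.700
  c=11: 11 × 0.211 = 2.321
Maximum at c = 7 (3.129 hatchlings surviving to independence).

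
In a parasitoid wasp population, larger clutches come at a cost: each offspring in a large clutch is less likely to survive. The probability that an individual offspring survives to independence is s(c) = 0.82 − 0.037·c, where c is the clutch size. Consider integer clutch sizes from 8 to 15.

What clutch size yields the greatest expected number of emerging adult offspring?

Expected emerging adult offspring = c × s(c):
  c=8: 8 × 0.524 = 4.192
  c=9: 9 × 0.487 = 4.383
  c=10: 10 × 0.450 = 4.500
  c=11: 11 × 0.413 = 4.543
  c=12: 12 × 0.376 = 4.512
  c=13: 13 × 0.339 = 4.407
  c=14: 14 × 0.302 = 4.228
  c=15: 15 × 0.265 = 3.975
Maximum at c = 11 (4.543 emerging adult offspring).

11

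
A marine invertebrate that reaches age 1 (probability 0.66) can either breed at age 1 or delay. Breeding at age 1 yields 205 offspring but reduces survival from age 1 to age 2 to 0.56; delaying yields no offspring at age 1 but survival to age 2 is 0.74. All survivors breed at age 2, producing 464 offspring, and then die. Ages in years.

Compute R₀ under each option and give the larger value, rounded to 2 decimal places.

breed at age 1: R₀ = 0.66 × (205 + 0.56 × 464) = 0.66 × 464.8400 = 306.7944
delay to age 2: R₀ = 0.66 × (0.74 × 464) = 0.66 × 343.3600 = 226.6176
Higher: breed at age 1 (306.7944).

306.79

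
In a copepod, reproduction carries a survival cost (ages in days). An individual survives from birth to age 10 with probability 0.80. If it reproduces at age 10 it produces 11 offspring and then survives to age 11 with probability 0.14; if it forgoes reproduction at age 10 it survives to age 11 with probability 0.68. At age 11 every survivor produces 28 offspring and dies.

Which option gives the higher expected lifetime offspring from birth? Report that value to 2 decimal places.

breed at age 10: R₀ = 0.80 × (11 + 0.14 × 28) = 0.80 × 14.9200 = 11.9360
delay to age 11: R₀ = 0.80 × (0.68 × 28) = 0.80 × 19.0400 = 15.2320
Higher: delay to age 11 (15.2320).

15.23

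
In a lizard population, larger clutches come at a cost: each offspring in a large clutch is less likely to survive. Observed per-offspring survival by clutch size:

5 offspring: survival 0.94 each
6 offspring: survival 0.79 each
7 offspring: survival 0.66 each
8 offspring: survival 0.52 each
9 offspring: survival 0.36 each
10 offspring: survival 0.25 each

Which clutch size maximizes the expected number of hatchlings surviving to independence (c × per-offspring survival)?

Expected hatchlings surviving to independence = c × s(c):
  c=5: 5 × 0.94 = 4.700
  c=6: 6 × 0.79 = 4.740
  c=7: 7 × 0.66 = 4.620
  c=8: 8 × 0.52 = 4.160
  c=9: 9 × 0.36 = 3.240
  c=10: 10 × 0.25 = 2.500
Maximum at c = 6 (4.740 hatchlings surviving to independence).

6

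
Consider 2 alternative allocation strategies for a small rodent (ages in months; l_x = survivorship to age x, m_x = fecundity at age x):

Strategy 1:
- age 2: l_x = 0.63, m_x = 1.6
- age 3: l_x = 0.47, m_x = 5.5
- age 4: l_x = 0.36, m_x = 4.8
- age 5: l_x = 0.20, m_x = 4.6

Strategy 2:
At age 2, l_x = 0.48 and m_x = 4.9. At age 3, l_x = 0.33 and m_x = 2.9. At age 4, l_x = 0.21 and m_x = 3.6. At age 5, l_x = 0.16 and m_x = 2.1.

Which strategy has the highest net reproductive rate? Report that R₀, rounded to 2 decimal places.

6.24

Strategy 1: R₀ = 0.63×1.6 + 0.47×5.5 + 0.36×4.8 + 0.20×4.6 = 6.2410
Strategy 2: R₀ = 0.48×4.9 + 0.33×2.9 + 0.21×3.6 + 0.16×2.1 = 4.4010
Highest R₀: strategy 1 with 6.2410.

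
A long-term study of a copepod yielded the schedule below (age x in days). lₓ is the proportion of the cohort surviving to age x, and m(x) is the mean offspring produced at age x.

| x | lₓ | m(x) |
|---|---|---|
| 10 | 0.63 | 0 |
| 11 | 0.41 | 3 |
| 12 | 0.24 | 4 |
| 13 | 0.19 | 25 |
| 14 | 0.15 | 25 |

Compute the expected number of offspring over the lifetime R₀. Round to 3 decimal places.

10.690

R₀ = Σ lₓ m(x):
  age 10: 0.63 × 0 = 0.0000
  age 11: 0.41 × 3 = 1.2300
  age 12: 0.24 × 4 = 0.9600
  age 13: 0.19 × 25 = 4.7500
  age 14: 0.15 × 25 = 3.7500
R₀ = 0.0000 + 1.2300 + 0.9600 + 4.7500 + 3.7500 = 10.6900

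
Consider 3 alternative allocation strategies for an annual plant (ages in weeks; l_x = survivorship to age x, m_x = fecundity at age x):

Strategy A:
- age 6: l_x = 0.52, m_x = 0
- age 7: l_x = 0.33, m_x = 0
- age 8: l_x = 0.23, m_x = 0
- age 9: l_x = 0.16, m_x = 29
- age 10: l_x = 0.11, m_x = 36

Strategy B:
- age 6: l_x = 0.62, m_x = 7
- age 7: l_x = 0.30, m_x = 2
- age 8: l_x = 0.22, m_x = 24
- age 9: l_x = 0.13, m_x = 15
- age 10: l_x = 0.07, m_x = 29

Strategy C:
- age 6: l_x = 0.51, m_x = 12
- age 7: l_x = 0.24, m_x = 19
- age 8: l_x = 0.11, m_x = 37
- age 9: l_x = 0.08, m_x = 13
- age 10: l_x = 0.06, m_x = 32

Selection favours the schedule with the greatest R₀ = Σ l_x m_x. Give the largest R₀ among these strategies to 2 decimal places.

17.71

Strategy A: R₀ = 0.52×0 + 0.33×0 + 0.23×0 + 0.16×29 + 0.11×36 = 8.6000
Strategy B: R₀ = 0.62×7 + 0.30×2 + 0.22×24 + 0.13×15 + 0.07×29 = 14.2000
Strategy C: R₀ = 0.51×12 + 0.24×19 + 0.11×37 + 0.08×13 + 0.06×32 = 17.7100
Highest R₀: strategy C with 17.7100.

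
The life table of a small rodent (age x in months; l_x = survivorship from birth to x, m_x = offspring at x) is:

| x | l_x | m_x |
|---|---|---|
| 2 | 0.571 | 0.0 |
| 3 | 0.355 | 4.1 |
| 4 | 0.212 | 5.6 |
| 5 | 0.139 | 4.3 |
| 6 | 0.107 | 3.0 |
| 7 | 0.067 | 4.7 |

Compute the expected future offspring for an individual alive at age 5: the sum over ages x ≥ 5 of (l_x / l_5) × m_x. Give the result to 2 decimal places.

l_5 = 0.139. Conditional survival from age 5 to x is l_x / l_5.
  x=5: (0.139/0.139) × 4.3 = 4.3000
  x=6: (0.107/0.139) × 3.0 = 2.3094
  x=7: (0.067/0.139) × 4.7 = 2.2655
Sum = 4.3000 + 2.3094 + 2.2655 = 8.8748

8.87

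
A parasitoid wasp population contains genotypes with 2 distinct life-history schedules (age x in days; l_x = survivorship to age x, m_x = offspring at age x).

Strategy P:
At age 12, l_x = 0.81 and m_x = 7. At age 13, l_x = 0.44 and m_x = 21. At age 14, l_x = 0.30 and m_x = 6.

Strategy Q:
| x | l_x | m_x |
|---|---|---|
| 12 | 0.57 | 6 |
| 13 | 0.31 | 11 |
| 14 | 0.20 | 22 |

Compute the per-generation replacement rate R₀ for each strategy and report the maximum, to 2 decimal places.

Strategy P: R₀ = 0.81×7 + 0.44×21 + 0.30×6 = 16.7100
Strategy Q: R₀ = 0.57×6 + 0.31×11 + 0.20×22 = 11.2300
Highest R₀: strategy P with 16.7100.

16.71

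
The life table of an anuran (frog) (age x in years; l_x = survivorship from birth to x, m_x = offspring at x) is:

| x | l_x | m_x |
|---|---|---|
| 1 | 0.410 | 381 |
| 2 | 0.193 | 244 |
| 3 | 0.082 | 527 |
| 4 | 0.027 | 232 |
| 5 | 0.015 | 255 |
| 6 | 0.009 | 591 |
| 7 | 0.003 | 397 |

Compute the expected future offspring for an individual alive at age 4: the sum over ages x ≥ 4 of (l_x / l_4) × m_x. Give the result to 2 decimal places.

614.78

l_4 = 0.027. Conditional survival from age 4 to x is l_x / l_4.
  x=4: (0.027/0.027) × 232 = 232.0000
  x=5: (0.015/0.027) × 255 = 141.6667
  x=6: (0.009/0.027) × 591 = 197.0000
  x=7: (0.003/0.027) × 397 = 44.1111
Sum = 232.0000 + 141.6667 + 197.0000 + 44.1111 = 614.7778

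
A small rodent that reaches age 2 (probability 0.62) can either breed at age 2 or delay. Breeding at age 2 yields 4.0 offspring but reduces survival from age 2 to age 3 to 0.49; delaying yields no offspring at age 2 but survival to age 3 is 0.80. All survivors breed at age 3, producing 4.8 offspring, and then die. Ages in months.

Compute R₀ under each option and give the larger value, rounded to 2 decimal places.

breed at age 2: R₀ = 0.62 × (4.0 + 0.49 × 4.8) = 0.62 × 6.3520 = 3.9382
delay to age 3: R₀ = 0.62 × (0.80 × 4.8) = 0.62 × 3.8400 = 2.3808
Higher: breed at age 2 (3.9382).

3.94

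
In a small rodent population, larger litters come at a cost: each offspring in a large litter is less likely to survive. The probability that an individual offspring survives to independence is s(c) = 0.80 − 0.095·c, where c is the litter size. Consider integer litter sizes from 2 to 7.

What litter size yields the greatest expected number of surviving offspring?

Expected surviving offspring = c × s(c):
  c=2: 2 × 0.610 = 1.220
  c=3: 3 × 0.515 = 1.545
  c=4: 4 × 0.420 = 1.680
  c=5: 5 × 0.325 = 1.625
  c=6: 6 × 0.230 = 1.380
  c=7: 7 × 0.135 = 0.945
Maximum at c = 4 (1.680 surviving offspring).

4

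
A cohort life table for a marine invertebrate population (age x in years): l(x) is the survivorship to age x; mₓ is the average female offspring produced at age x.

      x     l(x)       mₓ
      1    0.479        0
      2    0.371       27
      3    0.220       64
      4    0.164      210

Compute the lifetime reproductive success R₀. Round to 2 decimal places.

R₀ = Σ l(x) mₓ:
  age 1: 0.479 × 0 = 0.0000
  age 2: 0.371 × 27 = 10.0170
  age 3: 0.220 × 64 = 14.0800
  age 4: 0.164 × 210 = 34.4400
R₀ = 0.0000 + 10.0170 + 14.0800 + 34.4400 = 58.5370

58.54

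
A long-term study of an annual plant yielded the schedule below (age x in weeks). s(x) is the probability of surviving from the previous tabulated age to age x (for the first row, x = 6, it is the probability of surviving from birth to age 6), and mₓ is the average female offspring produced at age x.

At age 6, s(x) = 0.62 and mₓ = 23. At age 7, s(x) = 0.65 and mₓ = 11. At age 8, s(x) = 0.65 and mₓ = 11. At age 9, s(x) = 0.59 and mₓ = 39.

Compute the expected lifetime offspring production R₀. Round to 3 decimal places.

Survivorship from birth: l_x = s_6·s_7·…·s_x.
  l_6 = 0.62000
  l_7 = 0.40300
  l_8 = 0.26195
  l_9 = 0.15455
R₀ = Σ l_x mₓ:
  age 6: 0.62000 × 23 = 14.2600
  age 7: 0.40300 × 11 = 4.4330
  age 8: 0.26195 × 11 = 2.8815
  age 9: 0.15455 × 39 = 6.0274
R₀ = 14.2600 + 4.4330 + 2.8815 + 6.0274 = 27.6019

27.602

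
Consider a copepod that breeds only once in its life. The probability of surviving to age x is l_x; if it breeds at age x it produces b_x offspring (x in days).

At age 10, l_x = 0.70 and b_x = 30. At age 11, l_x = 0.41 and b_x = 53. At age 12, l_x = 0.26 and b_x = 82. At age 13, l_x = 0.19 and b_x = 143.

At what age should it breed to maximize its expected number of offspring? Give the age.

Expected offspring if breeding at age x = l_x × b_x:
  age 10: 0.70 × 30 = 21.000
  age 11: 0.41 × 53 = 21.730
  age 12: 0.26 × 82 = 21.320
  age 13: 0.19 × 143 = 27.170
Maximum at age 13 (27.170).

13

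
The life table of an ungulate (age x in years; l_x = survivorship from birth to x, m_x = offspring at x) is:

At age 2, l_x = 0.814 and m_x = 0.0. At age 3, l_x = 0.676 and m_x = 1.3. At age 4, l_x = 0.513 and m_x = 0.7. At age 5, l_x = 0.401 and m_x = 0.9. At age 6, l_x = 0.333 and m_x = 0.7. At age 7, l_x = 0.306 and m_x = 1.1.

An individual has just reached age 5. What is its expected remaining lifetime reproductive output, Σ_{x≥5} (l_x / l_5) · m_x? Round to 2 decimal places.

l_5 = 0.401. Conditional survival from age 5 to x is l_x / l_5.
  x=5: (0.401/0.401) × 0.9 = 0.9000
  x=6: (0.333/0.401) × 0.7 = 0.5813
  x=7: (0.306/0.401) × 1.1 = 0.8394
Sum = 0.9000 + 0.5813 + 0.8394 = 2.3207

2.32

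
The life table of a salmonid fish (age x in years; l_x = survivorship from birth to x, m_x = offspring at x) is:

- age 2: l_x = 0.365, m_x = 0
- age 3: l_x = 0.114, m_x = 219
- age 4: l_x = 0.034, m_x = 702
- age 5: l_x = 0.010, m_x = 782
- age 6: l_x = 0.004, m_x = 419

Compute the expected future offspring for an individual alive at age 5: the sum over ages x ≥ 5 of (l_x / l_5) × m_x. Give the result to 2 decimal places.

949.60

l_5 = 0.010. Conditional survival from age 5 to x is l_x / l_5.
  x=5: (0.010/0.010) × 782 = 782.0000
  x=6: (0.004/0.010) × 419 = 167.6000
Sum = 782.0000 + 167.6000 = 949.6000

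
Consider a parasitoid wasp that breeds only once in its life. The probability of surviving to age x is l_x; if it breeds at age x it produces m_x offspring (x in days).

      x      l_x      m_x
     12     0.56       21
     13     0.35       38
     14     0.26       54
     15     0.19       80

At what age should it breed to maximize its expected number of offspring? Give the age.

Expected offspring if breeding at age x = l_x × m_x:
  age 12: 0.56 × 21 = 11.760
  age 13: 0.35 × 38 = 13.300
  age 14: 0.26 × 54 = 14.040
  age 15: 0.19 × 80 = 15.200
Maximum at age 15 (15.200).

15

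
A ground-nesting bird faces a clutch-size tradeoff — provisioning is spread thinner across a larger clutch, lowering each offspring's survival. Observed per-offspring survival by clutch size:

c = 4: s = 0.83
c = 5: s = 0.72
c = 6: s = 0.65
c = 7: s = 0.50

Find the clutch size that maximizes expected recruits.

Expected recruits = c × s(c):
  c=4: 4 × 0.83 = 3.320
  c=5: 5 × 0.72 = 3.600
  c=6: 6 × 0.65 = 3.900
  c=7: 7 × 0.50 = 3.500
Maximum at c = 6 (3.900 recruits).

6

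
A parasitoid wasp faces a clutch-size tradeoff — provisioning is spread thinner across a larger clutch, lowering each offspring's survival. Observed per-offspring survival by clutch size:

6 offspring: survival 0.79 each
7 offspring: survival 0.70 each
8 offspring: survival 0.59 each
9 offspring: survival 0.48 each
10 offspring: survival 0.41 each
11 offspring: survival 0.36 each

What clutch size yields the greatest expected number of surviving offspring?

Expected surviving offspring = c × s(c):
  c=6: 6 × 0.79 = 4.740
  c=7: 7 × 0.70 = 4.900
  c=8: 8 × 0.59 = 4.720
  c=9: 9 × 0.48 = 4.320
  c=10: 10 × 0.41 = 4.100
  c=11: 11 × 0.36 = 3.960
Maximum at c = 7 (4.900 surviving offspring).

7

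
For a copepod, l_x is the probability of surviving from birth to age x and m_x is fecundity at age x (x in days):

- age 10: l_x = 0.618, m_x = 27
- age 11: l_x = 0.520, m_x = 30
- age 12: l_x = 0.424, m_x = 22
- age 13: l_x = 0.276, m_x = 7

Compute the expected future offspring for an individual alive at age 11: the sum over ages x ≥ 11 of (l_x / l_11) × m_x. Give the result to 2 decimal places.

l_11 = 0.520. Conditional survival from age 11 to x is l_x / l_11.
  x=11: (0.520/0.520) × 30 = 30.0000
  x=12: (0.424/0.520) × 22 = 17.9385
  x=13: (0.276/0.520) × 7 = 3.7154
Sum = 30.0000 + 17.9385 + 3.7154 = 51.6538

51.65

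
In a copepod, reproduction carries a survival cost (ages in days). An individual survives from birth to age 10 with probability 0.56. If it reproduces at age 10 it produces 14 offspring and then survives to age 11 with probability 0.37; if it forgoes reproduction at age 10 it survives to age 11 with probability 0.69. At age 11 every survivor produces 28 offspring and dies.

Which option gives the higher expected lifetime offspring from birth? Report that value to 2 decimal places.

breed at age 10: R₀ = 0.56 × (14 + 0.37 × 28) = 0.56 × 24.3600 = 13.6416
delay to age 11: R₀ = 0.56 × (0.69 × 28) = 0.56 × 19.3200 = 10.8192
Higher: breed at age 10 (13.6416).

13.64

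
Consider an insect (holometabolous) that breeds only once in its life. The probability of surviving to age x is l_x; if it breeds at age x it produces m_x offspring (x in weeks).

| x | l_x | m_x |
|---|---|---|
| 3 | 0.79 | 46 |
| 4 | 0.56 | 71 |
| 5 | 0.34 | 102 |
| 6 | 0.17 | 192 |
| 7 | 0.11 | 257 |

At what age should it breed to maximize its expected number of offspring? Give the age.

4

Expected offspring if breeding at age x = l_x × m_x:
  age 3: 0.79 × 46 = 36.340
  age 4: 0.56 × 71 = 39.760
  age 5: 0.34 × 102 = 34.680
  age 6: 0.17 × 192 = 32.640
  age 7: 0.11 × 257 = 28.270
Maximum at age 4 (39.760).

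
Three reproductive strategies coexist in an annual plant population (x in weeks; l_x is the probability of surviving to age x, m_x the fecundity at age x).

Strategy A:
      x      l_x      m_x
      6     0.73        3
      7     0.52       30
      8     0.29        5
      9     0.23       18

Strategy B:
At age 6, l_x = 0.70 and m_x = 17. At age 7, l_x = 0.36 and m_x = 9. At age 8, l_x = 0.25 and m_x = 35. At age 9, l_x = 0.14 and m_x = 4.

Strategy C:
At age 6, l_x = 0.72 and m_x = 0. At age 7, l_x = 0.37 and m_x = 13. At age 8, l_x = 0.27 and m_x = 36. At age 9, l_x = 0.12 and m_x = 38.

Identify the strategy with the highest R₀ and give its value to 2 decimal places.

Strategy A: R₀ = 0.73×3 + 0.52×30 + 0.29×5 + 0.23×18 = 23.3800
Strategy B: R₀ = 0.70×17 + 0.36×9 + 0.25×35 + 0.14×4 = 24.4500
Strategy C: R₀ = 0.72×0 + 0.37×13 + 0.27×36 + 0.12×38 = 19.0900
Highest R₀: strategy B with 24.4500.

24.45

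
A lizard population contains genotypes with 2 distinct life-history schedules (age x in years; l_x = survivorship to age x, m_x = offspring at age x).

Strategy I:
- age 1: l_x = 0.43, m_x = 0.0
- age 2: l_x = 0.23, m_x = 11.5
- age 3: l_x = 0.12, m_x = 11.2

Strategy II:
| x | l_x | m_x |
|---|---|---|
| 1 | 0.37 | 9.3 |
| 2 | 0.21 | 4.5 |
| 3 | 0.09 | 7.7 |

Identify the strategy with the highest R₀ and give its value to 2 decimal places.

5.08

Strategy I: R₀ = 0.43×0.0 + 0.23×11.5 + 0.12×11.2 = 3.9890
Strategy II: R₀ = 0.37×9.3 + 0.21×4.5 + 0.09×7.7 = 5.0790
Highest R₀: strategy II with 5.0790.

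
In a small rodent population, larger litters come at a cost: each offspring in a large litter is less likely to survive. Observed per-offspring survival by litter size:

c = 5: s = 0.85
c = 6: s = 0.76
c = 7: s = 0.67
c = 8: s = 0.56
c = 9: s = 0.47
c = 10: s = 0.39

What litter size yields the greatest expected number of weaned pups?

Expected weaned pups = c × s(c):
  c=5: 5 × 0.85 = 4.250
  c=6: 6 × 0.76 = 4.560
  c=7: 7 × 0.67 = 4.690
  c=8: 8 × 0.56 = 4.480
  c=9: 9 × 0.47 = 4.230
  c=10: 10 × 0.39 = 3.900
Maximum at c = 7 (4.690 weaned pups).

7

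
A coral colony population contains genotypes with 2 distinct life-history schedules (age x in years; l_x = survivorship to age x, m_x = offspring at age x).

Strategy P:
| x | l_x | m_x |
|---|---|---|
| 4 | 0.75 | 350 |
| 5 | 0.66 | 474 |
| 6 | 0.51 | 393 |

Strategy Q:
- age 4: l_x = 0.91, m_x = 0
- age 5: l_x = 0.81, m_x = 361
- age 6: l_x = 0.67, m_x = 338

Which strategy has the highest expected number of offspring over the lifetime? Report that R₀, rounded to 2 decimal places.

Strategy P: R₀ = 0.75×350 + 0.66×474 + 0.51×393 = 775.7700
Strategy Q: R₀ = 0.91×0 + 0.81×361 + 0.67×338 = 518.8700
Highest R₀: strategy P with 775.7700.

775.77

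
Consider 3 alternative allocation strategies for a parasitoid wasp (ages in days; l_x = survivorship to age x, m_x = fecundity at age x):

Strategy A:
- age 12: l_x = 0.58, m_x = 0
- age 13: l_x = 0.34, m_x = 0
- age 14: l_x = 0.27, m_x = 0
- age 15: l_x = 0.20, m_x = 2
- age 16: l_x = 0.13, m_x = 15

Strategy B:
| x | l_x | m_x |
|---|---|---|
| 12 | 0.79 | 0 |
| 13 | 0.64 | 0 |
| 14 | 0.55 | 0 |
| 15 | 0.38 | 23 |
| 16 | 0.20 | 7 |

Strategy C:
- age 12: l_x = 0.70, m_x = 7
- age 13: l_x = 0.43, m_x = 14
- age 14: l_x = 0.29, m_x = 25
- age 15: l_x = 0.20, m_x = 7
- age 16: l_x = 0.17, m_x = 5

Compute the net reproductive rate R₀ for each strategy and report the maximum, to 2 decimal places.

Strategy A: R₀ = 0.58×0 + 0.34×0 + 0.27×0 + 0.20×2 + 0.13×15 = 2.3500
Strategy B: R₀ = 0.79×0 + 0.64×0 + 0.55×0 + 0.38×23 + 0.20×7 = 10.1400
Strategy C: R₀ = 0.70×7 + 0.43×14 + 0.29×25 + 0.20×7 + 0.17×5 = 20.4200
Highest R₀: strategy C with 20.4200.

20.42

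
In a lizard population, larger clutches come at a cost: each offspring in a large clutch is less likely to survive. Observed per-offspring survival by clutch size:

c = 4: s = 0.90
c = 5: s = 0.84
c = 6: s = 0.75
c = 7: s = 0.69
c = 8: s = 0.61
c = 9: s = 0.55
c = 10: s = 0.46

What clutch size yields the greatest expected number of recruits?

9

Expected recruits = c × s(c):
  c=4: 4 × 0.90 = 3.600
  c=5: 5 × 0.84 = 4.200
  c=6: 6 × 0.75 = 4.500
  c=7: 7 × 0.69 = 4.830
  c=8: 8 × 0.61 = 4.880
  c=9: 9 × 0.55 = 4.950
  c=10: 10 × 0.46 = 4.600
Maximum at c = 9 (4.950 recruits).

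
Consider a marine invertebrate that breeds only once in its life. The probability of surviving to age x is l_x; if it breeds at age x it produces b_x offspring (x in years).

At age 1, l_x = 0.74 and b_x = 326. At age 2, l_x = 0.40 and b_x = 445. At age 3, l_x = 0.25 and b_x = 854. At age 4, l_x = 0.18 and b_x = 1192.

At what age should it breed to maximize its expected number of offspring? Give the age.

Expected offspring if breeding at age x = l_x × b_x:
  age 1: 0.74 × 326 = 241.240
  age 2: 0.40 × 445 = 178.000
  age 3: 0.25 × 854 = 213.500
  age 4: 0.18 × 1192 = 214.560
Maximum at age 1 (241.240).

1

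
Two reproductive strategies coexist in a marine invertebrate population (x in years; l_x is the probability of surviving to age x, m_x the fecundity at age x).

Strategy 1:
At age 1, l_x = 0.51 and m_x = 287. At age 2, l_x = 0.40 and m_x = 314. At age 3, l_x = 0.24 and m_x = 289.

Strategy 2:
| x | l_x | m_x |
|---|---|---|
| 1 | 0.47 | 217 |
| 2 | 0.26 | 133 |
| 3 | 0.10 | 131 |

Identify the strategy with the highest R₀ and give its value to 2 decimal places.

Strategy 1: R₀ = 0.51×287 + 0.40×314 + 0.24×289 = 341.3300
Strategy 2: R₀ = 0.47×217 + 0.26×133 + 0.10×131 = 149.6700
Highest R₀: strategy 1 with 341.3300.

341.33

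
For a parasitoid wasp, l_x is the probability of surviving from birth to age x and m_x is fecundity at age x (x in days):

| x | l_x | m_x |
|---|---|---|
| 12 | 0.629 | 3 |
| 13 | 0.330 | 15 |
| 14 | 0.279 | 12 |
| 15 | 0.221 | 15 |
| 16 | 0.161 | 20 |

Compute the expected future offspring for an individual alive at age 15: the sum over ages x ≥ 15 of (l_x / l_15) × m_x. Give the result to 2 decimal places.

l_15 = 0.221. Conditional survival from age 15 to x is l_x / l_15.
  x=15: (0.221/0.221) × 15 = 15.0000
  x=16: (0.161/0.221) × 20 = 14.5701
Sum = 15.0000 + 14.5701 = 29.5701

29.57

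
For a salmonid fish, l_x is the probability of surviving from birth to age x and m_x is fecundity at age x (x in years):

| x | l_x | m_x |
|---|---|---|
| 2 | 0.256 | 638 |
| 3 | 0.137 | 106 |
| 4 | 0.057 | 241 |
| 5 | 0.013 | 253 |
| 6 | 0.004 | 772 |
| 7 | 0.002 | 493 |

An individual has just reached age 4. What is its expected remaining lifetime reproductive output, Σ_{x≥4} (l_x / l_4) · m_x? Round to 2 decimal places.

370.18

l_4 = 0.057. Conditional survival from age 4 to x is l_x / l_4.
  x=4: (0.057/0.057) × 241 = 241.0000
  x=5: (0.013/0.057) × 253 = 57.7018
  x=6: (0.004/0.057) × 772 = 54.1754
  x=7: (0.002/0.057) × 493 = 17.2982
Sum = 241.0000 + 57.7018 + 54.1754 + 17.2982 = 370.1754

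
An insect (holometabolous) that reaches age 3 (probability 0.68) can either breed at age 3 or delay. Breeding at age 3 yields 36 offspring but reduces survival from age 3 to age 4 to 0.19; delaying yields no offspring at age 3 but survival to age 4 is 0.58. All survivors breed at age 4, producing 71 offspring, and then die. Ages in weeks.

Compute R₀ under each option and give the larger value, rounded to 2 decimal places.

33.65

breed at age 3: R₀ = 0.68 × (36 + 0.19 × 71) = 0.68 × 49.4900 = 33.6532
delay to age 4: R₀ = 0.68 × (0.58 × 71) = 0.68 × 41.1800 = 28.0024
Higher: breed at age 3 (33.6532).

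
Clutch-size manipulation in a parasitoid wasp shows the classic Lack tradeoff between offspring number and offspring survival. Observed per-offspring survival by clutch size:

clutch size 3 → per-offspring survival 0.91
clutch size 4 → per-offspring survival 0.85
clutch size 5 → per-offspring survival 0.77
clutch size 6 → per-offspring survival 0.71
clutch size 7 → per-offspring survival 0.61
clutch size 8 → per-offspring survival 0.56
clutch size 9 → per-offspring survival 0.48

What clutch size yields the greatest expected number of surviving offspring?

Expected surviving offspring = c × s(c):
  c=3: 3 × 0.91 = 2.730
  c=4: 4 × 0.85 = 3.400
  c=5: 5 × 0.77 = 3.850
  c=6: 6 × 0.71 = 4.260
  c=7: 7 × 0.61 = 4.270
  c=8: 8 × 0.56 = 4.480
  c=9: 9 × 0.48 = 4.320
Maximum at c = 8 (4.480 surviving offspring).

8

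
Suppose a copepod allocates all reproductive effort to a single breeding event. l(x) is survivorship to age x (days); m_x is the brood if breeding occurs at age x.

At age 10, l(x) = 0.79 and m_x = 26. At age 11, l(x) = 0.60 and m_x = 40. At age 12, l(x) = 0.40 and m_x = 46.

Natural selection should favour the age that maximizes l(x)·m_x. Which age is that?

11

Expected offspring if breeding at age x = l(x) × m_x:
  age 10: 0.79 × 26 = 20.540
  age 11: 0.60 × 40 = 24.000
  age 12: 0.40 × 46 = 18.400
Maximum at age 11 (24.000).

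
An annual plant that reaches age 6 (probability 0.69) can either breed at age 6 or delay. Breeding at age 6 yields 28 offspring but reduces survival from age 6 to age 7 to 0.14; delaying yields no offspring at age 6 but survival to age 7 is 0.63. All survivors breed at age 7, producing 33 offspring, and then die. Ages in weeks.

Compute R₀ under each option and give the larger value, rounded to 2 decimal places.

breed at age 6: R₀ = 0.69 × (28 + 0.14 × 33) = 0.69 × 32.6200 = 22.5078
delay to age 7: R₀ = 0.69 × (0.63 × 33) = 0.69 × 20.7900 = 14.3451
Higher: breed at age 6 (22.5078).

22.51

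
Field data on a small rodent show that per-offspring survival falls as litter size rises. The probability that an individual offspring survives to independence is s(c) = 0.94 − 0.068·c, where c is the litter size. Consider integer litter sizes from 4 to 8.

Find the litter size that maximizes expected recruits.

Expected recruits = c × s(c):
  c=4: 4 × 0.668 = 2.672
  c=5: 5 × 0.600 = 3.000
  c=6: 6 × 0.532 = 3.192
  c=7: 7 × 0.464 = 3.248
  c=8: 8 × 0.396 = 3.168
Maximum at c = 7 (3.248 recruits).

7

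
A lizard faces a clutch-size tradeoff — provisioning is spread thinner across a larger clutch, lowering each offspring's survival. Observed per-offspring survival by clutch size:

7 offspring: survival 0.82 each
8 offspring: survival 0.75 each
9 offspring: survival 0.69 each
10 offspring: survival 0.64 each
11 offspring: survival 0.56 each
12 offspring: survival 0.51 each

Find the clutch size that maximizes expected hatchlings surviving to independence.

Expected hatchlings surviving to independence = c × s(c):
  c=7: 7 × 0.82 = 5.740
  c=8: 8 × 0.75 = 6.000
  c=9: 9 × 0.69 = 6.210
  c=10: 10 × 0.64 = 6.400
  c=11: 11 × 0.56 = 6.160
  c=12: 12 × 0.51 = 6.120
Maximum at c = 10 (6.400 hatchlings surviving to independence).

10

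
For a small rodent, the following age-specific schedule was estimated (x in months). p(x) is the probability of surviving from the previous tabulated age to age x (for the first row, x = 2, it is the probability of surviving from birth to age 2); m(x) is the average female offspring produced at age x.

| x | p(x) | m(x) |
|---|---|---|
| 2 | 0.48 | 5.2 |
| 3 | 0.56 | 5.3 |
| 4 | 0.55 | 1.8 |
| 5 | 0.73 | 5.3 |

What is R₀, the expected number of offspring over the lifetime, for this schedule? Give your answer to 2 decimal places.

4.76

Survivorship from birth: l_x = p_2·p_3·…·p_x.
  l_2 = 0.48000
  l_3 = 0.26880
  l_4 = 0.14784
  l_5 = 0.10792
R₀ = Σ l_x m(x):
  age 2: 0.48000 × 5.2 = 2.4960
  age 3: 0.26880 × 5.3 = 1.4246
  age 4: 0.14784 × 1.8 = 0.2661
  age 5: 0.10792 × 5.3 = 0.5720
R₀ = 2.4960 + 1.4246 + 0.2661 + 0.5720 = 4.7587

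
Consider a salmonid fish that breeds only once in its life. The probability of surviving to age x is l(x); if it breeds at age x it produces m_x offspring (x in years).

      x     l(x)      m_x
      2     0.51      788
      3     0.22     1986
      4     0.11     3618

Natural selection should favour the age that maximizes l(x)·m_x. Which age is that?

3

Expected offspring if breeding at age x = l(x) × m_x:
  age 2: 0.51 × 788 = 401.880
  age 3: 0.22 × 1986 = 436.920
  age 4: 0.11 × 3618 = 397.980
Maximum at age 3 (436.920).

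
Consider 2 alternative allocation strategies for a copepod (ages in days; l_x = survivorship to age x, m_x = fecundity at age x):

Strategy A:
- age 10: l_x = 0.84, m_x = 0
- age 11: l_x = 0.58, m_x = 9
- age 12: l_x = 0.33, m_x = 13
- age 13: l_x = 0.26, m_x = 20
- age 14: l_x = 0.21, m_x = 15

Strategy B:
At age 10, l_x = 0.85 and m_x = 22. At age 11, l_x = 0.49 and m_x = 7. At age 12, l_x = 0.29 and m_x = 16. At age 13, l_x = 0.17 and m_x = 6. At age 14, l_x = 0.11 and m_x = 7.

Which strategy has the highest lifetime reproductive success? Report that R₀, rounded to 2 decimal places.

28.56

Strategy A: R₀ = 0.84×0 + 0.58×9 + 0.33×13 + 0.26×20 + 0.21×15 = 17.8600
Strategy B: R₀ = 0.85×22 + 0.49×7 + 0.29×16 + 0.17×6 + 0.11×7 = 28.5600
Highest R₀: strategy B with 28.5600.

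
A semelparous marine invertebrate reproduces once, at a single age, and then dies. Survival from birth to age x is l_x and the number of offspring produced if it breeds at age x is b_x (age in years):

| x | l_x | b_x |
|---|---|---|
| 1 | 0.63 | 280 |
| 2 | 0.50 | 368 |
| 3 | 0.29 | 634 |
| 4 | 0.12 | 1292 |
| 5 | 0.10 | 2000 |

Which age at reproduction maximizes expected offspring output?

5

Expected offspring if breeding at age x = l_x × b_x:
  age 1: 0.63 × 280 = 176.400
  age 2: 0.50 × 368 = 184.000
  age 3: 0.29 × 634 = 183.860
  age 4: 0.12 × 1292 = 155.040
  age 5: 0.10 × 2000 = 200.000
Maximum at age 5 (200.000).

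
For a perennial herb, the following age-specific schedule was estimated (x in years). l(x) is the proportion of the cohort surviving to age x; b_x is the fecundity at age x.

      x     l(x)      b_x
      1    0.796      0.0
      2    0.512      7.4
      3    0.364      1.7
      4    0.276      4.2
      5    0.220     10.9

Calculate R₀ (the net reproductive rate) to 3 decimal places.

R₀ = Σ l(x) b_x:
  age 1: 0.796 × 0.0 = 0.0000
  age 2: 0.512 × 7.4 = 3.7888
  age 3: 0.364 × 1.7 = 0.6188
  age 4: 0.276 × 4.2 = 1.1592
  age 5: 0.220 × 10.9 = 2.3980
R₀ = 0.0000 + 3.7888 + 0.6188 + 1.1592 + 2.3980 = 7.9648

7.965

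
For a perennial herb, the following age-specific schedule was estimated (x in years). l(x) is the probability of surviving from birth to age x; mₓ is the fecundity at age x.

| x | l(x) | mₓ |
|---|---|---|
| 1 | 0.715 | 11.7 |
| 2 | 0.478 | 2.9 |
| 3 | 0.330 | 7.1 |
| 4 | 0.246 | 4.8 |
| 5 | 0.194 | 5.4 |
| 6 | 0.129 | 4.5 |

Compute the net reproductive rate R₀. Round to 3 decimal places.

R₀ = Σ l(x) mₓ:
  age 1: 0.715 × 11.7 = 8.3655
  age 2: 0.478 × 2.9 = 1.3862
  age 3: 0.330 × 7.1 = 2.3430
  age 4: 0.246 × 4.8 = 1.1808
  age 5: 0.194 × 5.4 = 1.0476
  age 6: 0.129 × 4.5 = 0.5805
R₀ = 8.3655 + 1.3862 + 2.3430 + 1.1808 + 1.0476 + 0.5805 = 14.9036

14.904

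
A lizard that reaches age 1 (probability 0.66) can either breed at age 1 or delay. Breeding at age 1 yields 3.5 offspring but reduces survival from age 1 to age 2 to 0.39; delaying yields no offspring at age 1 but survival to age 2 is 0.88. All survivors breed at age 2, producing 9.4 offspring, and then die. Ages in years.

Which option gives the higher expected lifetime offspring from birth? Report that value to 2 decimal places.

breed at age 1: R₀ = 0.66 × (3.5 + 0.39 × 9.4) = 0.66 × 7.1660 = 4.7296
delay to age 2: R₀ = 0.66 × (0.88 × 9.4) = 0.66 × 8.2720 = 5.4595
Higher: delay to age 2 (5.4595).

5.46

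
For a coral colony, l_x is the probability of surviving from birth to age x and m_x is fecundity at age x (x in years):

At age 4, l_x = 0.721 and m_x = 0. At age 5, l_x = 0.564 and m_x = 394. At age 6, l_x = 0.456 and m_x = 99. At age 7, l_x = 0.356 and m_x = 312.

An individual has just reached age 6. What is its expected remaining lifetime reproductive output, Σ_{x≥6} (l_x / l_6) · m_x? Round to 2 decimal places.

l_6 = 0.456. Conditional survival from age 6 to x is l_x / l_6.
  x=6: (0.456/0.456) × 99 = 99.0000
  x=7: (0.356/0.456) × 312 = 243.5789
Sum = 99.0000 + 243.5789 = 342.5789

342.58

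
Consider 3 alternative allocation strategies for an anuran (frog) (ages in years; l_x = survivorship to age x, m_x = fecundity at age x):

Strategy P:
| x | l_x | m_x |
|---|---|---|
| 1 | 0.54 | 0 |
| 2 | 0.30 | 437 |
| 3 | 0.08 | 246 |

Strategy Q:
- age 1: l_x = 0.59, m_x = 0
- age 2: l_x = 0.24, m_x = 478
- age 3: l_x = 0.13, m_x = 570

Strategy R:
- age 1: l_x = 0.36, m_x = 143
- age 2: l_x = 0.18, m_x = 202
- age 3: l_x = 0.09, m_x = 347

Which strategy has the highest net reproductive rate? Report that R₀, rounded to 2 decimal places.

Strategy P: R₀ = 0.54×0 + 0.30×437 + 0.08×246 = 150.7800
Strategy Q: R₀ = 0.59×0 + 0.24×478 + 0.13×570 = 188.8200
Strategy R: R₀ = 0.36×143 + 0.18×202 + 0.09×347 = 119.0700
Highest R₀: strategy Q with 188.8200.

188.82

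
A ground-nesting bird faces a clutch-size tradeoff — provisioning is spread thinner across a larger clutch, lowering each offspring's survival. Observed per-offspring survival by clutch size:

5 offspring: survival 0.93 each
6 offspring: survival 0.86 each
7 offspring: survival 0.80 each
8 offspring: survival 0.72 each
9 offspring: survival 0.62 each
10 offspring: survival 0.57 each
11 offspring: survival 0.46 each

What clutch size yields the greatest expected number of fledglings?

Expected fledglings = c × s(c):
  c=5: 5 × 0.93 = 4.650
  c=6: 6 × 0.86 = 5.160
  c=7: 7 × 0.80 = 5.600
  c=8: 8 × 0.72 = 5.760
  c=9: 9 × 0.62 = 5.580
  c=10: 10 × 0.57 = 5.700
  c=11: 11 × 0.46 = 5.060
Maximum at c = 8 (5.760 fledglings).

8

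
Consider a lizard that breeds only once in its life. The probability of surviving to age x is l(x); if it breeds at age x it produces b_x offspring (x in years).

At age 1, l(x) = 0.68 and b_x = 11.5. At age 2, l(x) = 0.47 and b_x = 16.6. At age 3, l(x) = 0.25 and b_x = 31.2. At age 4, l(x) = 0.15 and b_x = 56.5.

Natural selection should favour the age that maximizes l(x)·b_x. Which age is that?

Expected offspring if breeding at age x = l(x) × b_x:
  age 1: 0.68 × 11.5 = 7.820
  age 2: 0.47 × 16.6 = 7.802
  age 3: 0.25 × 31.2 = 7.800
  age 4: 0.15 × 56.5 = 8.475
Maximum at age 4 (8.475).

4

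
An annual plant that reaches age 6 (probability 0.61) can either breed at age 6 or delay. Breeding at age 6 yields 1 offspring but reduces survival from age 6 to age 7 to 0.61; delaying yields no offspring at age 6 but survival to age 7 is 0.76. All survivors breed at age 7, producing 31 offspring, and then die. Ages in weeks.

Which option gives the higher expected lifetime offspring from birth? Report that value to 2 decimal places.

breed at age 6: R₀ = 0.61 × (1 + 0.61 × 31) = 0.61 × 19.9100 = 12.1451
delay to age 7: R₀ = 0.61 × (0.76 × 31) = 0.61 × 23.5600 = 14.3716
Higher: delay to age 7 (14.3716).

14.37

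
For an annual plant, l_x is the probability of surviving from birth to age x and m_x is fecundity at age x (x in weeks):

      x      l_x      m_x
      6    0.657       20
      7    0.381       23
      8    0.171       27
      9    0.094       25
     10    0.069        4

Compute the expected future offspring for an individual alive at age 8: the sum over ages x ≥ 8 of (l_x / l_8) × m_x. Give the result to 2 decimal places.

l_8 = 0.171. Conditional survival from age 8 to x is l_x / l_8.
  x=8: (0.171/0.171) × 27 = 27.0000
  x=9: (0.094/0.171) × 25 = 13.7427
  x=10: (0.069/0.171) × 4 = 1.6140
Sum = 27.0000 + 13.7427 + 1.6140 = 42.3567

42.36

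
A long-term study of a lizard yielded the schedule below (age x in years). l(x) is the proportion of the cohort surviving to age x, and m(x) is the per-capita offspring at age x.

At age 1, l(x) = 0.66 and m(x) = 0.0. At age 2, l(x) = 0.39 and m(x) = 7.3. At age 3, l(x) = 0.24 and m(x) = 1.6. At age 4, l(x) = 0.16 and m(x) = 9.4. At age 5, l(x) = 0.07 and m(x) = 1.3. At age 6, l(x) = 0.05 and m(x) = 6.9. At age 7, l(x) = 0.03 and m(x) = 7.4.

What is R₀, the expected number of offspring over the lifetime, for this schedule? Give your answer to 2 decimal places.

5.39

R₀ = Σ l(x) m(x):
  age 1: 0.66 × 0.0 = 0.0000
  age 2: 0.39 × 7.3 = 2.8470
  age 3: 0.24 × 1.6 = 0.3840
  age 4: 0.16 × 9.4 = 1.5040
  age 5: 0.07 × 1.3 = 0.0910
  age 6: 0.05 × 6.9 = 0.3450
  age 7: 0.03 × 7.4 = 0.2220
R₀ = 0.0000 + 2.8470 + 0.3840 + 1.5040 + 0.0910 + 0.3450 + 0.2220 = 5.3930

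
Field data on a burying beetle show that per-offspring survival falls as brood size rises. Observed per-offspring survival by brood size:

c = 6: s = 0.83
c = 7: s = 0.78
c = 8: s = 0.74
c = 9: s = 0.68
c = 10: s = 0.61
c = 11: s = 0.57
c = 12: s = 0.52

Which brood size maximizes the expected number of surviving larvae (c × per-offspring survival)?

Expected surviving larvae = c × s(c):
  c=6: 6 × 0.83 = 4.980
  c=7: 7 × 0.78 = 5.460
  c=8: 8 × 0.74 = 5.920
  c=9: 9 × 0.68 = 6.120
  c=10: 10 × 0.61 = 6.100
  c=11: 11 × 0.57 = 6.270
  c=12: 12 × 0.52 = 6.240
Maximum at c = 11 (6.270 surviving larvae).

11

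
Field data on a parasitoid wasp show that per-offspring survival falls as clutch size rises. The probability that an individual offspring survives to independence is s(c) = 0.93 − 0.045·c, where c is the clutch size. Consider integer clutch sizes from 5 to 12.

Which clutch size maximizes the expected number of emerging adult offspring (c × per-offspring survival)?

10

Expected emerging adult offspring = c × s(c):
  c=5: 5 × 0.705 = 3.525
  c=6: 6 × 0.660 = 3.960
  c=7: 7 × 0.615 = 4.305
  c=8: 8 × 0.570 = 4.560
  c=9: 9 × 0.525 = 4.725
  c=10: 10 × 0.480 = 4.800
  c=11: 11 × 0.435 = 4.785
  c=12: 12 × 0.390 = 4.680
Maximum at c = 10 (4.800 emerging adult offspring).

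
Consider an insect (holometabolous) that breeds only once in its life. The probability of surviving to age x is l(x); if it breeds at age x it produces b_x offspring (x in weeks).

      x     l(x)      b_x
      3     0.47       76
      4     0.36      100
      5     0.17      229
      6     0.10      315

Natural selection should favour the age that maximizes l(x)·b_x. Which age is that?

Expected offspring if breeding at age x = l(x) × b_x:
  age 3: 0.47 × 76 = 35.720
  age 4: 0.36 × 100 = 36.000
  age 5: 0.17 × 229 = 38.930
  age 6: 0.10 × 315 = 31.500
Maximum at age 5 (38.930).

5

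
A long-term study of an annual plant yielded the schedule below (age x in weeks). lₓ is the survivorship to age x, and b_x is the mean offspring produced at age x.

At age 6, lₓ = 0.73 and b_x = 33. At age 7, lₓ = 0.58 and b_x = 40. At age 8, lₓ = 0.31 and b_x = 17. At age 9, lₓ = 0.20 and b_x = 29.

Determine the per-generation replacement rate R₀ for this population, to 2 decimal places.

58.36

R₀ = Σ lₓ b_x:
  age 6: 0.73 × 33 = 24.0900
  age 7: 0.58 × 40 = 23.2000
  age 8: 0.31 × 17 = 5.2700
  age 9: 0.20 × 29 = 5.8000
R₀ = 24.0900 + 23.2000 + 5.2700 + 5.8000 = 58.3600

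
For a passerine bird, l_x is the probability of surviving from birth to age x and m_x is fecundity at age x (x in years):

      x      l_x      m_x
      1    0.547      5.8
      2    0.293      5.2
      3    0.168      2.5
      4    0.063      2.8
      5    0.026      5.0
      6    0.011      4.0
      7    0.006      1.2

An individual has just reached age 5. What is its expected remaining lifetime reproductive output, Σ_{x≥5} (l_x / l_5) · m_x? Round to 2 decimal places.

l_5 = 0.026. Conditional survival from age 5 to x is l_x / l_5.
  x=5: (0.026/0.026) × 5.0 = 5.0000
  x=6: (0.011/0.026) × 4.0 = 1.6923
  x=7: (0.006/0.026) × 1.2 = 0.2769
Sum = 5.0000 + 1.6923 + 0.2769 = 6.9692

6.97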